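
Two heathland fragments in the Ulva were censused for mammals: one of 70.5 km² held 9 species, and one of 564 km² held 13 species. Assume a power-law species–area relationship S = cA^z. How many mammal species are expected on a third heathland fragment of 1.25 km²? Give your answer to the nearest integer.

z = ln(13/9) / ln(564/70.5) = 0.3677 / 2.0794 = 0.1768
c = 9 / 70.5^0.1768 = 9 / 2.122 = 4.24
S₃ = 4.24 × 1.25^0.1768 = 4.24 × 1.04 ≈ 4.411

4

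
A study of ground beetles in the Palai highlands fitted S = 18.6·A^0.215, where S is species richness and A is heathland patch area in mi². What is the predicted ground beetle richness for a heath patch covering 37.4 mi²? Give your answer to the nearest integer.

41

S = 18.6 × 37.4^0.215
ln S = ln 18.6 + 0.215 × ln 37.4 = 2.9232 + 0.215 × 3.6217 = 3.7018
S = e^3.7018 ≈ 40.52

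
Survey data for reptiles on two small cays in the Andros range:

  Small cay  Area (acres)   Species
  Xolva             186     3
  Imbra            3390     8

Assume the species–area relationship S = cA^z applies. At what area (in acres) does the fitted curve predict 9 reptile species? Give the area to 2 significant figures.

z = ln(8/3) / ln(3390/186) = 0.9808 / 2.9028 = 0.3379
c = 3 / 186^0.3379 = 3 / 5.846 = 0.5132
A = (9/0.5132)^(1/0.3379) ⇒ ln A = ln(17.54)/0.3379 = 8.4772
A = e^8.4772 ≈ 4804 acres

4800 acres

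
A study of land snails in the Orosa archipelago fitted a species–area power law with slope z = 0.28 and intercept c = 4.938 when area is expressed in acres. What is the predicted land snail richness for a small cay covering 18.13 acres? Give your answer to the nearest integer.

S = 4.938 × 18.13^0.28 = 4.938 × 2.251 ≈ 11.11

11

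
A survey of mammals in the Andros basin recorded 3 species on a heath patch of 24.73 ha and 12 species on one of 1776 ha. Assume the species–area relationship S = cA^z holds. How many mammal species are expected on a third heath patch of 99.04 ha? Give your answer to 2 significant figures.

z = ln(12/3) / ln(1776/24.73) = 1.3863 / 4.2741 = 0.3243
c = 3 / 24.73^0.3243 = 3 / 2.831 = 1.06
S₃ = 1.06 × 99.04^0.3243 = 1.06 × 4.44 ≈ 4.705

4.7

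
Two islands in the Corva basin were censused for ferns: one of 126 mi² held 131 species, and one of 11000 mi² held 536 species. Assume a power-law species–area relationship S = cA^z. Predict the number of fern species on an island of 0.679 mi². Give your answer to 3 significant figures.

z = ln(536/131) / ln(11000/126) = 1.4089 / 4.4694 = 0.3152
c = 131 / 126^0.3152 = 131 / 4.593 = 28.52
S₃ = 28.52 × 0.679^0.3152 = 28.52 × 0.8851 ≈ 25.24

25.2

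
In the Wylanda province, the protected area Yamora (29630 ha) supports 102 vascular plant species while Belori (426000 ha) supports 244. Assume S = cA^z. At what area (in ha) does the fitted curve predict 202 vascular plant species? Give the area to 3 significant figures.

239000 ha

z = ln(244/102) / ln(426000/29630) = 0.8722 / 2.6657 = 0.3272
c = 102 / 29630^0.3272 = 102 / 29.05 = 3.511
A = (202/3.511)^(1/0.3272) ⇒ ln A = ln(57.53)/0.3272 = 12.3849
A = e^12.3849 ≈ 239155 ha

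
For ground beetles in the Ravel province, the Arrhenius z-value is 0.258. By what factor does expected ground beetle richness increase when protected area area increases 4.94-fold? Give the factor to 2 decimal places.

1.51

S₂/S₁ = (A₂/A₁)^z = 4.94^0.258
ln(S₂/S₁) = 0.258 × ln 4.94 = 0.258 × 1.5974 = 0.4121
S₂/S₁ = e^0.4121 ≈ 1.51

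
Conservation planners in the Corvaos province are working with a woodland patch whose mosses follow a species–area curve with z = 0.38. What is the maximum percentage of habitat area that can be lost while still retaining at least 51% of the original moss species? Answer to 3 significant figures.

Need (A_new/A_old)^0.38 = 0.51, so A_new/A_old = 0.51^(1/0.38) = 0.51^2.632
ln(A_new/A_old) = ln 0.51 / 0.38 = -0.6733 / 0.38 = -1.7720
A_new/A_old = e^-1.7720 ≈ 0.17
Fraction that can be lost = 1 − 0.17 = 0.83

83.0%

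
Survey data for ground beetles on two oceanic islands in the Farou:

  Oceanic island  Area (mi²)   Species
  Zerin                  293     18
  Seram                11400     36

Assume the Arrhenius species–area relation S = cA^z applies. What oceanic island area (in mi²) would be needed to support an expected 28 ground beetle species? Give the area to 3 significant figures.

z = ln(36/18) / ln(11400/293) = 0.6931 / 3.6612 = 0.1893
c = 18 / 293^0.1893 = 18 / 2.931 = 6.141
A = (28/6.141)^(1/0.1893) ⇒ ln A = ln(4.56)/0.1893 = 8.0139
A = e^8.0139 ≈ 3023 mi²

3020 mi²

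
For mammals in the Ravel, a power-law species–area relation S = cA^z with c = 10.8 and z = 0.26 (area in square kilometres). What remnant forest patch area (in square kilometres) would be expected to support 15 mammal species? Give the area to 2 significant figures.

15 = 10.8 × A^0.26  ⇒  A^0.26 = 15/10.8 = 1.389
ln A = ln(1.389) / 0.26 = 0.3285 / 0.26 = 1.2635
A = e^1.2635 ≈ 3.538 square kilometres

3.5 square kilometres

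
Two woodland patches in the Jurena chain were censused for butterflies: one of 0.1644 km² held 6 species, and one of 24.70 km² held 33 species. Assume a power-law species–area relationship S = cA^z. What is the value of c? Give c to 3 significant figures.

z = ln(S₂/S₁) / ln(A₂/A₁) = ln(33/6) / ln(24.7/0.1644) = 1.7047 / 5.0123 = 0.3401
c = S₁ / A₁^z = 6 / 0.1644^0.3401 = 6 / 0.5411 = 11.09

11.1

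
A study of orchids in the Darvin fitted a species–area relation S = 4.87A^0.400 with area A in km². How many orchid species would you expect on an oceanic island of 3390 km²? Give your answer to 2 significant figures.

130

S = 4.87 × 3390^0.4
ln S = ln 4.87 + 0.4 × ln 3390 = 1.5831 + 0.4 × 8.1286 = 4.8345
S = e^4.8345 ≈ 125.8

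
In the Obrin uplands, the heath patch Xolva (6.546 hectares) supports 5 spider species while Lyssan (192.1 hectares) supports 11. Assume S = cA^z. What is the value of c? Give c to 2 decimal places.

3.23

z = ln(S₂/S₁) / ln(A₂/A₁) = ln(11/5) / ln(192.1/6.546) = 0.7885 / 3.3792 = 0.2333
c = S₁ / A₁^z = 5 / 6.546^0.2333 = 5 / 1.55 = 3.225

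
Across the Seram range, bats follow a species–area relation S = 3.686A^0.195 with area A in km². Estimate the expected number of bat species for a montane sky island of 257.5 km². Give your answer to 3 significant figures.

S = 3.686 × 257.5^0.195
ln S = ln 3.686 + 0.195 × ln 257.5 = 1.3045 + 0.195 × 5.5510 = 2.3870
S = e^2.3870 ≈ 10.88

10.9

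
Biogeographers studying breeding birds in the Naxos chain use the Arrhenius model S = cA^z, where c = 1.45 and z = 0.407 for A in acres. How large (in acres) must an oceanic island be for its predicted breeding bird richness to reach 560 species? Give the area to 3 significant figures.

560 = 1.45 × A^0.407  ⇒  A^0.407 = 560/1.45 = 386.2
ln A = ln(386.2) / 0.407 = 5.9564 / 0.407 = 14.6348
A = e^14.6348 ≈ 2268941 acres

2270000 acres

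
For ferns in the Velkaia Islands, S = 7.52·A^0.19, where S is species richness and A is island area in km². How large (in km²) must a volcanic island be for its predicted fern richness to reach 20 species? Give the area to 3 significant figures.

20 = 7.52 × A^0.19  ⇒  A^0.19 = 20/7.52 = 2.66
ln A = ln(2.66) / 0.19 = 0.9782 / 0.19 = 5.1482
A = e^5.1482 ≈ 172.1 km²

172 km²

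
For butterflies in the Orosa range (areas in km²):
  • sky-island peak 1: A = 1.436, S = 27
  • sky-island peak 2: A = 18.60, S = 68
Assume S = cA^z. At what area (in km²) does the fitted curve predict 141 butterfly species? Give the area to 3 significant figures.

z = ln(68/27) / ln(18.6/1.436) = 0.9237 / 2.5613 = 0.3606
c = 27 / 1.436^0.3606 = 27 / 1.139 = 23.7
A = (141/23.7)^(1/0.3606) ⇒ ln A = ln(5.95)/0.3606 = 4.9453
A = e^4.9453 ≈ 140.5 km²

141 km²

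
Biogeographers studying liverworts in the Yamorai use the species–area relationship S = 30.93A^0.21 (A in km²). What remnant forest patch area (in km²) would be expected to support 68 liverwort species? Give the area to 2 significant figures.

43 km²

68 = 30.93 × A^0.21  ⇒  A^0.21 = 68/30.93 = 2.199
ln A = ln(2.199) / 0.21 = 0.7878 / 0.21 = 3.7513
A = e^3.7513 ≈ 42.58 km²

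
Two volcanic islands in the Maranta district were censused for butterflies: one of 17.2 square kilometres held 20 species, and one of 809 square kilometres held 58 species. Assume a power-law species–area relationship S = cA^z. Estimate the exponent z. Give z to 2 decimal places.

0.28

Taking logs: ln S = ln c + z ln A, so z = (ln S₂ − ln S₁)/(ln A₂ − ln A₁).
z = ln(58/20) / ln(809/17.2) = ln(2.9) / ln(47.03) = 1.0647 / 3.8509 = 0.2765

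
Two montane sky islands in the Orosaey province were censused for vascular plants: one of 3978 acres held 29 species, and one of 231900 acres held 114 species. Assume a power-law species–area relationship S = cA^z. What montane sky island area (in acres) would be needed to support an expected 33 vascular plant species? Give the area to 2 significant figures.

z = ln(114/29) / ln(231900/3978) = 1.3689 / 4.0655 = 0.3367
c = 29 / 3978^0.3367 = 29 / 16.29 = 1.78
A = (33/1.78)^(1/0.3367) ⇒ ln A = ln(18.54)/0.3367 = 8.6723
A = e^8.6723 ≈ 5839 acres

5800 acres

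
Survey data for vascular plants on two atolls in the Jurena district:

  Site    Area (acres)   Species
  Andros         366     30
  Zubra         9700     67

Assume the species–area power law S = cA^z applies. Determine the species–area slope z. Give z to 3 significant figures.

Taking logs: ln S = ln c + z ln A, so z = (ln S₂ − ln S₁)/(ln A₂ − ln A₁).
z = ln(67/30) / ln(9700/366) = ln(2.233) / ln(26.5) = 0.8035 / 3.2772 = 0.2452

0.245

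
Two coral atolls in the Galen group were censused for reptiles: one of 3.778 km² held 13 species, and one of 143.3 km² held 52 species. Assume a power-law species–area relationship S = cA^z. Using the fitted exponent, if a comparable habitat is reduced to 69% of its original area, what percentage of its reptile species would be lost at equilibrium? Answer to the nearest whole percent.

z = ln(52/13) / ln(143.3/3.778) = 1.3863 / 3.6357 = 0.3813
S_new/S_old = (A_new/A_old)^z = 0.69^0.3813 = exp(0.3813 × -0.3711) = 0.8681
Fraction lost = 1 − 0.8681 = 0.1319

13%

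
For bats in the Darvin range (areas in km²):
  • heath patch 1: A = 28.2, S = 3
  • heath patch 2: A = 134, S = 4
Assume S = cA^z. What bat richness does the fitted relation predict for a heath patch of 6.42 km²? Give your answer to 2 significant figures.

z = ln(4/3) / ln(134/28.2) = 0.2877 / 1.5585 = 0.1846
c = 3 / 28.2^0.1846 = 3 / 1.852 = 1.62
S₃ = 1.62 × 6.42^0.1846 = 1.62 × 1.409 ≈ 2.283

2.3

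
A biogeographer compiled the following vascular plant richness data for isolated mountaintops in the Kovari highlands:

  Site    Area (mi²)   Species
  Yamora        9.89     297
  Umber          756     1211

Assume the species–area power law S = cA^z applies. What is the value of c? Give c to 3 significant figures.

z = ln(S₂/S₁) / ln(A₂/A₁) = ln(1211/297) / ln(756/9.89) = 1.4055 / 4.3365 = 0.3241
c = S₁ / A₁^z = 297 / 9.89^0.3241 = 297 / 2.102 = 141.3

141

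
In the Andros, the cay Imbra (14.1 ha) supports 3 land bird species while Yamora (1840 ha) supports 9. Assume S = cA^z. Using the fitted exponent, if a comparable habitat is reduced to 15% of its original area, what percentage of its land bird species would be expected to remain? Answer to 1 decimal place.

z = ln(9/3) / ln(1840/14.1) = 1.0986 / 4.8713 = 0.2255
S_new/S_old = (A_new/A_old)^z = 0.15^0.2255 = exp(0.2255 × -1.8971) = 0.6519

65.2%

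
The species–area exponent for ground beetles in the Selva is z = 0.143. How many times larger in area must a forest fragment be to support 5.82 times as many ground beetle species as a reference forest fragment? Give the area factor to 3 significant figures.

(A₂/A₁)^0.143 = 5.82, so A₂/A₁ = 5.82^(1/0.143) = 5.82^6.993
ln(A₂/A₁) = ln 5.82 / 0.143 = 1.7613 / 0.143 = 12.3168
A₂/A₁ = e^12.3168 ≈ 223415

223000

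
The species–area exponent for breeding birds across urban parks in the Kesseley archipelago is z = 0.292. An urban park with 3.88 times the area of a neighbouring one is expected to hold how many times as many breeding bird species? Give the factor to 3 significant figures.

S₂/S₁ = (A₂/A₁)^z = 3.88^0.292
ln(S₂/S₁) = 0.292 × ln 3.88 = 0.292 × 1.3558 = 0.3959
S₂/S₁ = e^0.3959 ≈ 1.486

1.49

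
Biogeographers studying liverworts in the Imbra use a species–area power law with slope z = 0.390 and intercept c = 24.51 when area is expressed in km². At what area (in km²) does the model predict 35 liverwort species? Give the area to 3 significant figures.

2.49 km²

35 = 24.51 × A^0.39  ⇒  A^0.39 = 35/24.51 = 1.428
ln A = ln(1.428) / 0.39 = 0.3563 / 0.39 = 0.9135
A = e^0.9135 ≈ 2.493 km²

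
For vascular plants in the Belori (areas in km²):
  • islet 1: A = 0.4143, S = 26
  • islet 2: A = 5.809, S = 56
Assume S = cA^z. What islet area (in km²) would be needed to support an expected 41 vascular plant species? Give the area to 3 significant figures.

z = ln(56/26) / ln(5.809/0.4143) = 0.7673 / 2.6406 = 0.2906
c = 26 / 0.4143^0.2906 = 26 / 0.7741 = 33.59
A = (41/33.59)^(1/0.2906) ⇒ ln A = ln(1.221)/0.2906 = 0.6864
A = e^0.6864 ≈ 1.987 km²

1.99 km²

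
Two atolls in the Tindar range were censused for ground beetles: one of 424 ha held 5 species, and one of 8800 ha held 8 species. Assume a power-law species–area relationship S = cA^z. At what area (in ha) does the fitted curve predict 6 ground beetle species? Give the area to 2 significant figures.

1400 ha

z = ln(8/5) / ln(8800/424) = 0.4700 / 3.0328 = 0.1550
c = 5 / 424^0.1550 = 5 / 2.554 = 1.958
A = (6/1.958)^(1/0.1550) ⇒ ln A = ln(3.064)/0.1550 = 7.2262
A = e^7.2262 ≈ 1375 ha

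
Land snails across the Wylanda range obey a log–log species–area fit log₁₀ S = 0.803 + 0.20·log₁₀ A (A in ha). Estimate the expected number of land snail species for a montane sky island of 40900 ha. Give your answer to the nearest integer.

53

S = 6.353 × 40900^0.2
ln S = ln 6.353 + 0.2 × ln 40900 = 1.8490 + 0.2 × 10.6189 = 3.9728
S = e^3.9728 ≈ 53.13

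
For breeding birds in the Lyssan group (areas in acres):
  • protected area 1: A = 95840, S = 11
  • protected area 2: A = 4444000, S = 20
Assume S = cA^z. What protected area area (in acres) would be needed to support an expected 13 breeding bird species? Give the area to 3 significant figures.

280000 acres

z = ln(20/11) / ln(4444000/95840) = 0.5978 / 3.8366 = 0.1558
c = 11 / 95840^0.1558 = 11 / 5.974 = 1.841
A = (13/1.841)^(1/0.1558) ⇒ ln A = ln(7.06)/0.1558 = 12.5425
A = e^12.5425 ≈ 279990 acres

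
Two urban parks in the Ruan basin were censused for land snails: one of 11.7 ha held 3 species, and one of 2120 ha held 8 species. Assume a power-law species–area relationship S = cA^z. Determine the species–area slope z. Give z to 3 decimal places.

0.189

Taking logs: ln S = ln c + z ln A, so z = (ln S₂ − ln S₁)/(ln A₂ − ln A₁).
z = ln(8/3) / ln(2120/11.7) = ln(2.667) / ln(181.2) = 0.9808 / 5.1996 = 0.1886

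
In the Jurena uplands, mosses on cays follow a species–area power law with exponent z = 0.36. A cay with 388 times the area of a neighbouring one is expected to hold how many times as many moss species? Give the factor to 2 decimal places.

S₂/S₁ = (A₂/A₁)^z = 388^0.36
ln(S₂/S₁) = 0.36 × ln 388 = 0.36 × 5.9610 = 2.1460
S₂/S₁ = e^2.1460 ≈ 8.55

8.55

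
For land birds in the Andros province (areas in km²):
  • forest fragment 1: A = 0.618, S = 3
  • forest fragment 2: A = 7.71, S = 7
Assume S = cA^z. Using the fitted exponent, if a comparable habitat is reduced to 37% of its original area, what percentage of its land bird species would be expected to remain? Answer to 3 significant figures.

71.6%

z = ln(7/3) / ln(7.71/0.618) = 0.8473 / 2.5238 = 0.3357
S_new/S_old = (A_new/A_old)^z = 0.37^0.3357 = exp(0.3357 × -0.9943) = 0.7162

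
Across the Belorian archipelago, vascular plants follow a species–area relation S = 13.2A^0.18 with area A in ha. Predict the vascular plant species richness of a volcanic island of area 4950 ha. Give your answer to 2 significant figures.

S = 13.2 × 4950^0.18 = 13.2 × 4.624 ≈ 61.04

61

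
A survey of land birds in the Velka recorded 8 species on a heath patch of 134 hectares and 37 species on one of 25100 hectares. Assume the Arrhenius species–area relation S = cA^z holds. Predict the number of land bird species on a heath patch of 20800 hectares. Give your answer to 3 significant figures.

35.0

z = ln(37/8) / ln(25100/134) = 1.5315 / 5.2328 = 0.2927
c = 8 / 134^0.2927 = 8 / 4.193 = 1.908
S₃ = 1.908 × 20800^0.2927 = 1.908 × 18.36 ≈ 35.02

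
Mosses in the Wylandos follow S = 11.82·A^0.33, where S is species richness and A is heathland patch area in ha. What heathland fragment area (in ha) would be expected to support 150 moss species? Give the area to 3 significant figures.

150 = 11.82 × A^0.33  ⇒  A^0.33 = 150/11.82 = 12.69
ln A = ln(12.69) / 0.33 = 2.5408 / 0.33 = 7.6995
A = e^7.6995 ≈ 2207 ha

2210 ha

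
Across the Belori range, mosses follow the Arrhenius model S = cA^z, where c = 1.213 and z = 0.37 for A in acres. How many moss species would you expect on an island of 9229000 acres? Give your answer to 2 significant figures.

S = 1.213 × 9229000^0.37
ln S = ln 1.213 + 0.37 × ln 9229000 = 0.1931 + 0.37 × 16.0379 = 6.1271
S = e^6.1271 ≈ 458.1

460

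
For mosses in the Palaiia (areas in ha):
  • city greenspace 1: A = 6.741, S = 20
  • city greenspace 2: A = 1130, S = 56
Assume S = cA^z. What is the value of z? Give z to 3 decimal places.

0.201

Taking logs: ln S = ln c + z ln A, so z = (ln S₂ − ln S₁)/(ln A₂ − ln A₁).
z = ln(56/20) / ln(1130/6.741) = ln(2.8) / ln(167.6) = 1.0296 / 5.1218 = 0.2010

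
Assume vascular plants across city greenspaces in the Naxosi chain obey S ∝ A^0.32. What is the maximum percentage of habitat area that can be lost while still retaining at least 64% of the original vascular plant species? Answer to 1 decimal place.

75.2%

Need (A_new/A_old)^0.32 = 0.64, so A_new/A_old = 0.64^(1/0.32) = 0.64^3.125
ln(A_new/A_old) = ln 0.64 / 0.32 = -0.4463 / 0.32 = -1.3946
A_new/A_old = e^-1.3946 ≈ 0.2479
Fraction that can be lost = 1 − 0.2479 = 0.7521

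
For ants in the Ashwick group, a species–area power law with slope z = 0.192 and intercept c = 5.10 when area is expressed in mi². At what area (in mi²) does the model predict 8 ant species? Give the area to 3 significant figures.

8 = 5.1 × A^0.192  ⇒  A^0.192 = 8/5.1 = 1.569
ln A = ln(1.569) / 0.192 = 0.4502 / 0.192 = 2.3448
A = e^2.3448 ≈ 10.43 mi²

10.4 mi²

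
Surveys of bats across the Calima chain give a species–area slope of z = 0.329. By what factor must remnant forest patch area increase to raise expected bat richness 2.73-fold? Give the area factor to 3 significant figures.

(A₂/A₁)^0.329 = 2.73, so A₂/A₁ = 2.73^(1/0.329) = 2.73^3.04
ln(A₂/A₁) = ln 2.73 / 0.329 = 1.0043 / 0.329 = 3.0526
A₂/A₁ = e^3.0526 ≈ 21.17

21.2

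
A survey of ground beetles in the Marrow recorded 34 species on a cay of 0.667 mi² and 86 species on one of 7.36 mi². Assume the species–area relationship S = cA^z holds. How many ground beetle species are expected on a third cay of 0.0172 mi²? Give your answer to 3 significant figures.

8.27

z = ln(86/34) / ln(7.36/0.667) = 0.9280 / 2.4010 = 0.3865
c = 34 / 0.667^0.3865 = 34 / 0.8551 = 39.76
S₃ = 39.76 × 0.0172^0.3865 = 39.76 × 0.208 ≈ 8.27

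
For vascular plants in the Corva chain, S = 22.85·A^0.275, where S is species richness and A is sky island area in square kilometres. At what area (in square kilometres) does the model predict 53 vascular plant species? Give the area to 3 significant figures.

53 = 22.85 × A^0.275  ⇒  A^0.275 = 53/22.85 = 2.319
ln A = ln(2.319) / 0.275 = 0.8413 / 0.275 = 3.0594
A = e^3.0594 ≈ 21.32 square kilometres

21.3 square kilometres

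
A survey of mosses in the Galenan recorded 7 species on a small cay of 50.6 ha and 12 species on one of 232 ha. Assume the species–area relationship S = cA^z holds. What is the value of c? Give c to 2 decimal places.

1.75

z = ln(S₂/S₁) / ln(A₂/A₁) = ln(12/7) / ln(232/50.6) = 0.5390 / 1.5228 = 0.3540
c = S₁ / A₁^z = 7 / 50.6^0.3540 = 7 / 4.01 = 1.745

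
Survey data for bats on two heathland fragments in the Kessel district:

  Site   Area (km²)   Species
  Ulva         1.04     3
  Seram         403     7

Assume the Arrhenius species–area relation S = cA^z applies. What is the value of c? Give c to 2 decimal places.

2.98

z = ln(S₂/S₁) / ln(A₂/A₁) = ln(7/3) / ln(403/1.04) = 0.8473 / 5.9597 = 0.1422
c = S₁ / A₁^z = 3 / 1.04^0.1422 = 3 / 1.006 = 2.983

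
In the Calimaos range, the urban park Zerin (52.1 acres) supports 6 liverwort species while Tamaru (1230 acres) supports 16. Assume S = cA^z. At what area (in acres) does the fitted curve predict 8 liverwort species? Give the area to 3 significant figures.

132 acres

z = ln(16/6) / ln(1230/52.1) = 0.9808 / 3.1616 = 0.3102
c = 6 / 52.1^0.3102 = 6 / 3.409 = 1.76
A = (8/1.76)^(1/0.3102) ⇒ ln A = ln(4.545)/0.3102 = 4.8805
A = e^4.8805 ≈ 131.7 acres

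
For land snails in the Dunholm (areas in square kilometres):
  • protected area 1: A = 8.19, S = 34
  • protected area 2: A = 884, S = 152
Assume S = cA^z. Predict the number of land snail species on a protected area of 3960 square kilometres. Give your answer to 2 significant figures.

250

z = ln(152/34) / ln(884/8.19) = 1.4975 / 4.6815 = 0.3199
c = 34 / 8.19^0.3199 = 34 / 1.959 = 17.35
S₃ = 17.35 × 3960^0.3199 = 17.35 × 14.15 ≈ 245.6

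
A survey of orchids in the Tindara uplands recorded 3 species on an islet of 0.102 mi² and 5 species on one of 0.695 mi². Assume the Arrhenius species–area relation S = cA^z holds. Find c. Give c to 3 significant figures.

5.51

z = ln(S₂/S₁) / ln(A₂/A₁) = ln(5/3) / ln(0.695/0.102) = 0.5108 / 1.9189 = 0.2662
c = S₁ / A₁^z = 3 / 0.102^0.2662 = 3 / 0.5446 = 5.509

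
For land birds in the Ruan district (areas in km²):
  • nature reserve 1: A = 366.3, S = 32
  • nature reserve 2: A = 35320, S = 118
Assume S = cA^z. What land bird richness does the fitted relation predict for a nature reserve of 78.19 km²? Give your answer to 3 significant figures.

20.6

z = ln(118/32) / ln(35320/366.3) = 1.3049 / 4.5688 = 0.2856
c = 32 / 366.3^0.2856 = 32 / 5.399 = 5.927
S₃ = 5.927 × 78.19^0.2856 = 5.927 × 3.473 ≈ 20.59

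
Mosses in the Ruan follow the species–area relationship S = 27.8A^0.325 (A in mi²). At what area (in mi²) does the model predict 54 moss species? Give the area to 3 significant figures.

54 = 27.8 × A^0.325  ⇒  A^0.325 = 54/27.8 = 1.942
ln A = ln(1.942) / 0.325 = 0.6639 / 0.325 = 2.0429
A = e^2.0429 ≈ 7.713 mi²

7.71 mi²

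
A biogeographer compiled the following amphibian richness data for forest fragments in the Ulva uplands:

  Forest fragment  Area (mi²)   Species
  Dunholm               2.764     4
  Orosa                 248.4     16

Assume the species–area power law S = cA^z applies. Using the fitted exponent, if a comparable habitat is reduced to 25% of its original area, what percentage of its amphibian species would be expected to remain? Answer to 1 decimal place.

z = ln(16/4) / ln(248.4/2.764) = 1.3863 / 4.4984 = 0.3082
S_new/S_old = (A_new/A_old)^z = 0.25^0.3082 = exp(0.3082 × -1.3863) = 0.6523

65.2%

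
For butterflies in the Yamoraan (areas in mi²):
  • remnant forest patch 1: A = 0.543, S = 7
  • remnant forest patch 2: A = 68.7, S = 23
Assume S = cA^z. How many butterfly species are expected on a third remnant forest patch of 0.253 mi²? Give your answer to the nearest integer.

6

z = ln(23/7) / ln(68.7/0.543) = 1.1896 / 4.8404 = 0.2458
c = 7 / 0.543^0.2458 = 7 / 0.8606 = 8.133
S₃ = 8.133 × 0.253^0.2458 = 8.133 × 0.7134 ≈ 5.802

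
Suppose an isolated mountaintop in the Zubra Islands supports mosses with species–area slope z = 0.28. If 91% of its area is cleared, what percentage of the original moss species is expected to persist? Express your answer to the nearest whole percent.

51%

S_new/S_old = (A_new/A_old)^z = 0.09^0.28
= exp(0.28 × ln 0.09) = exp(0.28 × -2.4079) = exp(-0.6742) ≈ 0.5096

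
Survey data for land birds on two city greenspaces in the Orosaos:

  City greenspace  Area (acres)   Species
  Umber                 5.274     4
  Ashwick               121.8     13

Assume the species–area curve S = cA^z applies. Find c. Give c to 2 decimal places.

2.14

z = ln(S₂/S₁) / ln(A₂/A₁) = ln(13/4) / ln(121.8/5.274) = 1.1787 / 3.1396 = 0.3754
c = S₁ / A₁^z = 4 / 5.274^0.3754 = 4 / 1.867 = 2.143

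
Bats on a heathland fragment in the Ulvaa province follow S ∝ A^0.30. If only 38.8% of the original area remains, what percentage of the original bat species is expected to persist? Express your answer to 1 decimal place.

S_new/S_old = (A_new/A_old)^z = 0.388^0.3
= exp(0.3 × ln 0.388) = exp(0.3 × -0.9467) = exp(-0.2840) ≈ 0.7527

75.3%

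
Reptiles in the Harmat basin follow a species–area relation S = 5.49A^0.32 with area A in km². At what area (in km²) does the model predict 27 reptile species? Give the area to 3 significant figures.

27 = 5.49 × A^0.32  ⇒  A^0.32 = 27/5.49 = 4.918
ln A = ln(4.918) / 0.32 = 1.5929 / 0.32 = 4.9778
A = e^4.9778 ≈ 145.2 km²

145 km²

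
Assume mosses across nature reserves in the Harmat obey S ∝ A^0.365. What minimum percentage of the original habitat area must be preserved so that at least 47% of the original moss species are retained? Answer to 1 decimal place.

12.6%

Need (A_new/A_old)^0.365 = 0.47, so A_new/A_old = 0.47^(1/0.365) = 0.47^2.74
ln(A_new/A_old) = ln 0.47 / 0.365 = -0.7550 / 0.365 = -2.0686
A_new/A_old = e^-2.0686 ≈ 0.1264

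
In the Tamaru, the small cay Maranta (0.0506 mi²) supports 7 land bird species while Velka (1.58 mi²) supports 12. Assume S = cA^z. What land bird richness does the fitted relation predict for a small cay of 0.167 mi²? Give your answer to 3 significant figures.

z = ln(12/7) / ln(1.58/0.0506) = 0.5390 / 3.4412 = 0.1566
c = 7 / 0.0506^0.1566 = 7 / 0.6267 = 11.17
S₃ = 11.17 × 0.167^0.1566 = 11.17 × 0.7555 ≈ 8.44

8.44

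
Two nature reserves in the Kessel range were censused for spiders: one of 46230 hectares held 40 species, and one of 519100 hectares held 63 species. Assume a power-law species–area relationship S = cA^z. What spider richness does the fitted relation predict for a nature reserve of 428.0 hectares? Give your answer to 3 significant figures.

16.6

z = ln(63/40) / ln(519100/46230) = 0.4543 / 2.4185 = 0.1878
c = 40 / 46230^0.1878 = 40 / 7.52 = 5.319
S₃ = 5.319 × 428^0.1878 = 5.319 × 3.121 ≈ 16.6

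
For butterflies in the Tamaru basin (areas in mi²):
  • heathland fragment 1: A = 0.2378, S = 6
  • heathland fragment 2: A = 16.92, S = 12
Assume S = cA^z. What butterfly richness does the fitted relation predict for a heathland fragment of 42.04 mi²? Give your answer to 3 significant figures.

z = ln(12/6) / ln(16.92/0.2378) = 0.6931 / 4.2648 = 0.1625
c = 6 / 0.2378^0.1625 = 6 / 0.7918 = 7.578
S₃ = 7.578 × 42.04^0.1625 = 7.578 × 1.836 ≈ 13.91

13.9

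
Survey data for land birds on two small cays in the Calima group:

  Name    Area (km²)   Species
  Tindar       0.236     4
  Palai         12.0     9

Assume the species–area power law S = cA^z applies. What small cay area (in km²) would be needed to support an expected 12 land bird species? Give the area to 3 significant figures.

z = ln(9/4) / ln(12/0.236) = 0.8109 / 3.9288 = 0.2064
c = 4 / 0.236^0.2064 = 4 / 0.7423 = 5.389
A = (12/5.389)^(1/0.2064) ⇒ ln A = ln(2.227)/0.2064 = 3.8787
A = e^3.8787 ≈ 48.36 km²

48.4 km²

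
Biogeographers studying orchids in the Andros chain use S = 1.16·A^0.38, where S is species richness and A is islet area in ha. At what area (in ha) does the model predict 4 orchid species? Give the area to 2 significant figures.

4 = 1.16 × A^0.38  ⇒  A^0.38 = 4/1.16 = 3.448
ln A = ln(3.448) / 0.38 = 1.2379 / 0.38 = 3.2576
A = e^3.2576 ≈ 25.99 ha

26 ha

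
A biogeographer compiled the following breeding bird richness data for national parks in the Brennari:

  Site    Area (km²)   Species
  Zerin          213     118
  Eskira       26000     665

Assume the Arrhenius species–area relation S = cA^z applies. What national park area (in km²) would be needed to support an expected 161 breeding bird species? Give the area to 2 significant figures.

z = ln(665/118) / ln(26000/213) = 1.7291 / 4.8046 = 0.3599
c = 118 / 213^0.3599 = 118 / 6.886 = 17.14
A = (161/17.14)^(1/0.3599) ⇒ ln A = ln(9.395)/0.3599 = 6.2247
A = e^6.2247 ≈ 505.1 km²

510 km²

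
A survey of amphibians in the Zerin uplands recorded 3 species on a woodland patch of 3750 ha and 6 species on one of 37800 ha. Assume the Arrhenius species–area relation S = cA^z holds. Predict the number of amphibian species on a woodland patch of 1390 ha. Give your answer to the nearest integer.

z = ln(6/3) / ln(37800/3750) = 0.6931 / 2.3106 = 0.3000
c = 3 / 3750^0.3000 = 3 / 11.81 = 0.2541
S₃ = 0.2541 × 1390^0.3000 = 0.2541 × 8.768 ≈ 2.228

2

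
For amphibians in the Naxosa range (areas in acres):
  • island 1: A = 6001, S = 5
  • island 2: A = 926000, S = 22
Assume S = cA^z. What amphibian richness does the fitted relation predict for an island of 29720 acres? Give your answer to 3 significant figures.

8.00

z = ln(22/5) / ln(926000/6001) = 1.4816 / 5.0389 = 0.2940
c = 5 / 6001^0.2940 = 5 / 12.91 = 0.3873
S₃ = 0.3873 × 29720^0.2940 = 0.3873 × 20.66 ≈ 8.003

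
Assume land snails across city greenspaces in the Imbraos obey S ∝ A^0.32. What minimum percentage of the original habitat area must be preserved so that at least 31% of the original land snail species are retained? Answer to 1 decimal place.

Need (A_new/A_old)^0.32 = 0.31, so A_new/A_old = 0.31^(1/0.32) = 0.31^3.125
ln(A_new/A_old) = ln 0.31 / 0.32 = -1.1712 / 0.32 = -3.6599
A_new/A_old = e^-3.6599 ≈ 0.02573

2.6%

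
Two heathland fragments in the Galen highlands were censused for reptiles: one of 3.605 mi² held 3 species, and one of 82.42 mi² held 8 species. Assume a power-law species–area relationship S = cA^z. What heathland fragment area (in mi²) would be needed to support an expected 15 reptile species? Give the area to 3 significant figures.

612 mi²

z = ln(8/3) / ln(82.42/3.605) = 0.9808 / 3.1295 = 0.3134
c = 3 / 3.605^0.3134 = 3 / 1.495 = 2.007
A = (15/2.007)^(1/0.3134) ⇒ ln A = ln(7.473)/0.3134 = 6.4175
A = e^6.4175 ≈ 612.5 mi²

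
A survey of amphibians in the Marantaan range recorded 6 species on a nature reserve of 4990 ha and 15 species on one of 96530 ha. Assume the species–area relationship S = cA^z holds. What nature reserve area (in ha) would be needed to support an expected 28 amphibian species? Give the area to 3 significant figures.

726000 ha

z = ln(15/6) / ln(96530/4990) = 0.9163 / 2.9624 = 0.3093
c = 6 / 4990^0.3093 = 6 / 13.93 = 0.4308
A = (28/0.4308)^(1/0.3093) ⇒ ln A = ln(64.99)/0.3093 = 13.4955
A = e^13.4955 ≈ 726166 ha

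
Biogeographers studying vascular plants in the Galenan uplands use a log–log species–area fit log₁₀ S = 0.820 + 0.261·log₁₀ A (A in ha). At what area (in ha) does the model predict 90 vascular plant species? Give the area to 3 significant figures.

90 = 6.607 × A^0.261  ⇒  A^0.261 = 90/6.607 = 13.62
ln A = ln(13.62) / 0.261 = 2.6117 / 0.261 = 10.0065
A = e^10.0065 ≈ 22170 ha

22200 ha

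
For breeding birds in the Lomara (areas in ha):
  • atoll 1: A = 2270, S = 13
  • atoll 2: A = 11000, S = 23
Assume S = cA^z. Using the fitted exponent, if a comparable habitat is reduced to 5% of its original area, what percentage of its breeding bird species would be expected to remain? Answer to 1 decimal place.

33.9%

z = ln(23/13) / ln(11000/2270) = 0.5705 / 1.5781 = 0.3615
S_new/S_old = (A_new/A_old)^z = 0.05^0.3615 = exp(0.3615 × -2.9957) = 0.3386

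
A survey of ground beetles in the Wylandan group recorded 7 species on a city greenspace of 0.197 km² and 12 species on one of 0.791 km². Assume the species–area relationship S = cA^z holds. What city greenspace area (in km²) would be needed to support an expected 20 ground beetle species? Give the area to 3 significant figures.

z = ln(12/7) / ln(0.791/0.197) = 0.5390 / 1.3901 = 0.3877
c = 7 / 0.197^0.3877 = 7 / 0.5326 = 13.14
A = (20/13.14)^(1/0.3877) ⇒ ln A = ln(1.522)/0.3877 = 1.0830
A = e^1.0830 ≈ 2.953 km²

2.95 km²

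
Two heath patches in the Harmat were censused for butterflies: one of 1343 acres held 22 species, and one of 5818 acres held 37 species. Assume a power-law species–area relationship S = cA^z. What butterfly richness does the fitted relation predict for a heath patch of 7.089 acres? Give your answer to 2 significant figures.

3.4

z = ln(37/22) / ln(5818/1343) = 0.5199 / 1.4661 = 0.3546
c = 22 / 1343^0.3546 = 22 / 12.86 = 1.711
S₃ = 1.711 × 7.089^0.3546 = 1.711 × 2.003 ≈ 3.426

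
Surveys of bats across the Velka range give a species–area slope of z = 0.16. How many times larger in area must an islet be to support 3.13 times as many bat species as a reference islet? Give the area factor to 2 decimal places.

(A₂/A₁)^0.16 = 3.13, so A₂/A₁ = 3.13^(1/0.16) = 3.13^6.25
ln(A₂/A₁) = ln 3.13 / 0.16 = 1.1410 / 0.16 = 7.1315
A₂/A₁ = e^7.1315 ≈ 1251

1250.70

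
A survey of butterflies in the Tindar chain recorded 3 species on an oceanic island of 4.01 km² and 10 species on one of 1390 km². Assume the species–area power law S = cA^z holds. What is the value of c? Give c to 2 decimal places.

z = ln(S₂/S₁) / ln(A₂/A₁) = ln(10/3) / ln(1390/4.01) = 1.2040 / 5.8483 = 0.2059
c = S₁ / A₁^z = 3 / 4.01^0.2059 = 3 / 1.331 = 2.254

2.25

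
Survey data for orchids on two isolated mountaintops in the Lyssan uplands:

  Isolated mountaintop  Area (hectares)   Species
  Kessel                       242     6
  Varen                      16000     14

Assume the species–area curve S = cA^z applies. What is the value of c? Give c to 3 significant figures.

1.98

z = ln(S₂/S₁) / ln(A₂/A₁) = ln(14/6) / ln(16000/242) = 0.8473 / 4.1914 = 0.2022
c = S₁ / A₁^z = 6 / 242^0.2022 = 6 / 3.033 = 1.978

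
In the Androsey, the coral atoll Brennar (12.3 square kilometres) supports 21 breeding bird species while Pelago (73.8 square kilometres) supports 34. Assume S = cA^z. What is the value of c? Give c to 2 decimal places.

10.69

z = ln(S₂/S₁) / ln(A₂/A₁) = ln(34/21) / ln(73.8/12.3) = 0.4818 / 1.7918 = 0.2689
c = S₁ / A₁^z = 21 / 12.3^0.2689 = 21 / 1.964 = 10.69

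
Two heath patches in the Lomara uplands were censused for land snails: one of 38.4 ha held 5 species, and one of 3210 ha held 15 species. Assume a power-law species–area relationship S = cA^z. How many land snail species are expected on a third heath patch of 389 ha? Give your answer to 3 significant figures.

z = ln(15/5) / ln(3210/38.4) = 1.0986 / 4.4260 = 0.2482
c = 5 / 38.4^0.2482 = 5 / 2.473 = 2.022
S₃ = 2.022 × 389^0.2482 = 2.022 × 4.394 ≈ 8.884

8.88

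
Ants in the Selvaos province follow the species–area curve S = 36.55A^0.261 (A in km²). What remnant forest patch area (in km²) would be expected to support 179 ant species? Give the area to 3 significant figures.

440 km²

179 = 36.55 × A^0.261  ⇒  A^0.261 = 179/36.55 = 4.897
ln A = ln(4.897) / 0.261 = 1.5887 / 0.261 = 6.0870
A = e^6.0870 ≈ 440.1 km²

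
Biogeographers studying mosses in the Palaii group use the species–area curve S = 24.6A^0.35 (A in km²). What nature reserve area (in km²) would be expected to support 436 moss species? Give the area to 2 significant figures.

3700 km²

436 = 24.6 × A^0.35  ⇒  A^0.35 = 436/24.6 = 17.72
ln A = ln(17.72) / 0.35 = 2.8749 / 0.35 = 8.2140
A = e^8.2140 ≈ 3692 km²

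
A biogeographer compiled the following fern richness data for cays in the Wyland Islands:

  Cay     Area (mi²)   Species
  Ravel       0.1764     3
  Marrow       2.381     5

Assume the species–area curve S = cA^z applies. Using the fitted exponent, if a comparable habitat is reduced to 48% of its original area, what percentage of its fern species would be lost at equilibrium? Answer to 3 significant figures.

z = ln(5/3) / ln(2.381/0.1764) = 0.5108 / 2.6025 = 0.1963
S_new/S_old = (A_new/A_old)^z = 0.48^0.1963 = exp(0.1963 × -0.7340) = 0.8658
Fraction lost = 1 − 0.8658 = 0.1342

13.4%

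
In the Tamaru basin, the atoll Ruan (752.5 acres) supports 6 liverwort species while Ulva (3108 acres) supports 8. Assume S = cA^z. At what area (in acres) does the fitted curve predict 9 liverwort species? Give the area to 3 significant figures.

z = ln(8/6) / ln(3108/752.5) = 0.2877 / 1.4183 = 0.2028
c = 6 / 752.5^0.2028 = 6 / 3.832 = 1.566
A = (9/1.566)^(1/0.2028) ⇒ ln A = ln(5.748)/0.2028 = 8.6224
A = e^8.6224 ≈ 5555 acres

5550 acres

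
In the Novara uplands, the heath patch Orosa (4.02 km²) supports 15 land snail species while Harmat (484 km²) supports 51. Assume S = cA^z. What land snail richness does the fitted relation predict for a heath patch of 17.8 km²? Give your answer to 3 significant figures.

21.9

z = ln(51/15) / ln(484/4.02) = 1.2238 / 4.7908 = 0.2554
c = 15 / 4.02^0.2554 = 15 / 1.427 = 10.51
S₃ = 10.51 × 17.8^0.2554 = 10.51 × 2.086 ≈ 21.94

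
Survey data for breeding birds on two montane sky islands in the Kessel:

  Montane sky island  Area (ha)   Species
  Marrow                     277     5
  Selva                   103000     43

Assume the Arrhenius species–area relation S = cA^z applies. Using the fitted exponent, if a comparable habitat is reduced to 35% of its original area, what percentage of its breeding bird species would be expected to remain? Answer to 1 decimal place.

z = ln(43/5) / ln(103000/277) = 2.1518 / 5.9185 = 0.3636
S_new/S_old = (A_new/A_old)^z = 0.35^0.3636 = exp(0.3636 × -1.0498) = 0.6827

68.3%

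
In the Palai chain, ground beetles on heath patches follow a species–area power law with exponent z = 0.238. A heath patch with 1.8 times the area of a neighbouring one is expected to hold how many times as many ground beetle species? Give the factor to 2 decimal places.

S₂/S₁ = (A₂/A₁)^z = 1.8^0.238
ln(S₂/S₁) = 0.238 × ln 1.8 = 0.238 × 0.5878 = 0.1399
S₂/S₁ = e^0.1399 ≈ 1.15

1.15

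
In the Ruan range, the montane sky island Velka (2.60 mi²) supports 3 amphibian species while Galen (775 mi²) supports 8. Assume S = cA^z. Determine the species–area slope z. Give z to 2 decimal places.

Taking logs: ln S = ln c + z ln A, so z = (ln S₂ − ln S₁)/(ln A₂ − ln A₁).
z = ln(8/3) / ln(775/2.6) = ln(2.667) / ln(298.1) = 0.9808 / 5.6974 = 0.1722

0.17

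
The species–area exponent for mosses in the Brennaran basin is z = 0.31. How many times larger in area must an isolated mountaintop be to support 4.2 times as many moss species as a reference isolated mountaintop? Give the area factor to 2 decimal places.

102.44

(A₂/A₁)^0.31 = 4.2, so A₂/A₁ = 4.2^(1/0.31) = 4.2^3.226
ln(A₂/A₁) = ln 4.2 / 0.31 = 1.4351 / 0.31 = 4.6293
A₂/A₁ = e^4.6293 ≈ 102.4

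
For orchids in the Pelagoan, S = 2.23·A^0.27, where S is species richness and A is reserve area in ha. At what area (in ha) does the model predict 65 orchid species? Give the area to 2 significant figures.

270000 ha

65 = 2.23 × A^0.27  ⇒  A^0.27 = 65/2.23 = 29.15
ln A = ln(29.15) / 0.27 = 3.3724 / 0.27 = 12.4903
A = e^12.4903 ≈ 265752 ha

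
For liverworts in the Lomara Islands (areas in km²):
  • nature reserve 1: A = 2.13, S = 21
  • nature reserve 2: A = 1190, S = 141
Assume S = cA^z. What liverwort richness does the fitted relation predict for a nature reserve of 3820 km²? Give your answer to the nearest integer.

200

z = ln(141/21) / ln(1190/2.13) = 1.9042 / 6.3256 = 0.3010
c = 21 / 2.13^0.3010 = 21 / 1.256 = 16.72
S₃ = 16.72 × 3820^0.3010 = 16.72 × 11.98 ≈ 200.3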